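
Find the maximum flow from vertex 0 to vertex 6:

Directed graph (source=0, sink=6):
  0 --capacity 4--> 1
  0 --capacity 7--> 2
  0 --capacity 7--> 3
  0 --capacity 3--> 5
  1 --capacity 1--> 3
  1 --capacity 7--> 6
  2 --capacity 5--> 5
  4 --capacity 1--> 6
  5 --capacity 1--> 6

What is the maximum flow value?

Computing max flow:
  Flow on (0->1): 4/4
  Flow on (0->2): 1/7
  Flow on (1->6): 4/7
  Flow on (2->5): 1/5
  Flow on (5->6): 1/1
Maximum flow = 5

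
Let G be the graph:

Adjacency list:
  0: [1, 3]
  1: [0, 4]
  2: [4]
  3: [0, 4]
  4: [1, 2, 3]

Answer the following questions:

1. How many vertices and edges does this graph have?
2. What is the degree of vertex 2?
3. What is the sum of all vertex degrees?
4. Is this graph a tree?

Count: 5 vertices, 5 edges.
Vertex 2 has neighbors [4], degree = 1.
Handshaking lemma: 2 * 5 = 10.
A tree on 5 vertices has 4 edges. This graph has 5 edges (1 extra). Not a tree.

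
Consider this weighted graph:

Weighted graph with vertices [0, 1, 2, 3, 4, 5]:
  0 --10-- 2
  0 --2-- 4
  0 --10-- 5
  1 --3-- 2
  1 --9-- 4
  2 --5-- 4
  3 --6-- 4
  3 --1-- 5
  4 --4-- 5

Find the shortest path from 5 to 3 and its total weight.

Using Dijkstra's algorithm from vertex 5:
Shortest path: 5 -> 3
Total weight: 1 = 1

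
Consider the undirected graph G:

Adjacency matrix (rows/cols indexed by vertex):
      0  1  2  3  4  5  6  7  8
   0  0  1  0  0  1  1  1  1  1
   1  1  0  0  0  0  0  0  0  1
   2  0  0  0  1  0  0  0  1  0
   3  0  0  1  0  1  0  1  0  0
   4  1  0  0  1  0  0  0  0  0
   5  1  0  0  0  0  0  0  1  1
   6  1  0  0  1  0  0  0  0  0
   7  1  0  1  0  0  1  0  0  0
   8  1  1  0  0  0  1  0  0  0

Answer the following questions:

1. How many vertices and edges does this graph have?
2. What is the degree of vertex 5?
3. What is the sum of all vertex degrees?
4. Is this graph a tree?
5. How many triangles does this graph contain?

Count: 9 vertices, 13 edges.
Vertex 5 has neighbors [0, 7, 8], degree = 3.
Handshaking lemma: 2 * 13 = 26.
A tree on 9 vertices has 8 edges. This graph has 13 edges (5 extra). Not a tree.
Number of triangles = 3.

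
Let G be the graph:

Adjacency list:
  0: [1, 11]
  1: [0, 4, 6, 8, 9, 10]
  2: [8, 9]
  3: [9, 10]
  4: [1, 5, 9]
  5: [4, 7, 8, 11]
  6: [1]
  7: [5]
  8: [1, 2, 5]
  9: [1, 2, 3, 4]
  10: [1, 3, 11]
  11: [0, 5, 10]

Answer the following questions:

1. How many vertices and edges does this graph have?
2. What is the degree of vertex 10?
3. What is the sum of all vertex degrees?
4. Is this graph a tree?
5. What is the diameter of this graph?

Count: 12 vertices, 17 edges.
Vertex 10 has neighbors [1, 3, 11], degree = 3.
Handshaking lemma: 2 * 17 = 34.
A tree on 12 vertices has 11 edges. This graph has 17 edges (6 extra). Not a tree.
Diameter (longest shortest path) = 4.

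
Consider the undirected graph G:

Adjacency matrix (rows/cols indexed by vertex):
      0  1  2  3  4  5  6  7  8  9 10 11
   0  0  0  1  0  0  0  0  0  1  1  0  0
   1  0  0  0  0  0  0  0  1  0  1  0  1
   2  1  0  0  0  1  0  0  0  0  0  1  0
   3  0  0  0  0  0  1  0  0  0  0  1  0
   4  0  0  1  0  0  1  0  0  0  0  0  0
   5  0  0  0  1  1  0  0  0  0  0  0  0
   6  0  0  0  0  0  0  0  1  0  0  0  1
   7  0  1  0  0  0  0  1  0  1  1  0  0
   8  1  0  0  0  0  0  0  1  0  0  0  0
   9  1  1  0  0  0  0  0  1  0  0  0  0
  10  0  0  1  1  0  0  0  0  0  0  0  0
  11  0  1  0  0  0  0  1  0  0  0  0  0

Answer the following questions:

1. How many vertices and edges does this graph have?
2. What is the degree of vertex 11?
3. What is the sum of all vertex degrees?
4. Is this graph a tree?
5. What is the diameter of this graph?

Count: 12 vertices, 15 edges.
Vertex 11 has neighbors [1, 6], degree = 2.
Handshaking lemma: 2 * 15 = 30.
A tree on 12 vertices has 11 edges. This graph has 15 edges (4 extra). Not a tree.
Diameter (longest shortest path) = 6.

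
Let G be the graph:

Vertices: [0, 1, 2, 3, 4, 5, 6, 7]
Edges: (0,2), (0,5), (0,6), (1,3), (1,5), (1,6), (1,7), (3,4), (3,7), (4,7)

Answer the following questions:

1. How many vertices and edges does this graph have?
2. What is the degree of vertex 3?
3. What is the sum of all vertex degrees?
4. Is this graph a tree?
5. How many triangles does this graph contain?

Count: 8 vertices, 10 edges.
Vertex 3 has neighbors [1, 4, 7], degree = 3.
Handshaking lemma: 2 * 10 = 20.
A tree on 8 vertices has 7 edges. This graph has 10 edges (3 extra). Not a tree.
Number of triangles = 2.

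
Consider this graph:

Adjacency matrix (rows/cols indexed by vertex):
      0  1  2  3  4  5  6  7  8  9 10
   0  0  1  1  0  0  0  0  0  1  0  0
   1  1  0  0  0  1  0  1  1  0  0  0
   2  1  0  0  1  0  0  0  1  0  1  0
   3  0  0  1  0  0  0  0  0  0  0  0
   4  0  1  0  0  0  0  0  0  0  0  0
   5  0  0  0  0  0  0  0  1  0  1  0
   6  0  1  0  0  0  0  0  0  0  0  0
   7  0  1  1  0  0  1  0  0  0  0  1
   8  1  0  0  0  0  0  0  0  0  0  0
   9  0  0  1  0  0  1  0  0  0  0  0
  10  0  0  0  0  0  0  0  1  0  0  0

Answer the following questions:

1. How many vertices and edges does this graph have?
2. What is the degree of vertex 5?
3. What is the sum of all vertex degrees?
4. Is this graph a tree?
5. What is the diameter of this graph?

Count: 11 vertices, 12 edges.
Vertex 5 has neighbors [7, 9], degree = 2.
Handshaking lemma: 2 * 12 = 24.
A tree on 11 vertices has 10 edges. This graph has 12 edges (2 extra). Not a tree.
Diameter (longest shortest path) = 4.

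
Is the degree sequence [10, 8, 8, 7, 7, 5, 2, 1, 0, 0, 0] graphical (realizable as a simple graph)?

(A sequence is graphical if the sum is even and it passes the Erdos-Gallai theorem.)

Sum of degrees = 48. Sum is even but fails Erdos-Gallai. The sequence is NOT graphical.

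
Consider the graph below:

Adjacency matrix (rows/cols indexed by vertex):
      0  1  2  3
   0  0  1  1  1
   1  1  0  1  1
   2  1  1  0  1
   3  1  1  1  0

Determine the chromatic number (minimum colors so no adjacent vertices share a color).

The graph has a maximum clique of size 4 (lower bound on chromatic number).
A valid 4-coloring: {0: 0, 1: 1, 2: 2, 3: 3}.
Chromatic number = 4.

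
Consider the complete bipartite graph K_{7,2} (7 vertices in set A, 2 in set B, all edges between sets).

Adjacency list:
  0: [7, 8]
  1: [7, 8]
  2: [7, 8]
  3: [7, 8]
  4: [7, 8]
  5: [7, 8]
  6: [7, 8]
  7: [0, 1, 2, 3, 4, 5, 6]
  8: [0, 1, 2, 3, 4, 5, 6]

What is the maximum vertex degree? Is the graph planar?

Set-A vertices have degree 2; set-B vertices have degree 7. Maximum degree = max(7,2) = 7.
min(7,2) <= 2, so K_{7,2} avoids a K_{3,3} subdivision and is planar.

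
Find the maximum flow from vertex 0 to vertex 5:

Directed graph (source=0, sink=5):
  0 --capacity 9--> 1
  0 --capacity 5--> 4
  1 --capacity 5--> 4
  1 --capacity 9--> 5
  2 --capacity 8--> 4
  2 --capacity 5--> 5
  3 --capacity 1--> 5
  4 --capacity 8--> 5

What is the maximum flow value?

Computing max flow:
  Flow on (0->1): 9/9
  Flow on (0->4): 5/5
  Flow on (1->5): 9/9
  Flow on (4->5): 5/8
Maximum flow = 14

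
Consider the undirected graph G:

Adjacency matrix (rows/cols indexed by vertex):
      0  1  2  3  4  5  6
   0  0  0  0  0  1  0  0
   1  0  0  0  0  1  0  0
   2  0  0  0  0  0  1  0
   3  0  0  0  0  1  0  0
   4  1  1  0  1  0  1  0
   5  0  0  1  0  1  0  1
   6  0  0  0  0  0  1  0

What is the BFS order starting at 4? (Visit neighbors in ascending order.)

BFS from vertex 4 (neighbors processed in ascending order):
Visit order: 4, 0, 1, 3, 5, 2, 6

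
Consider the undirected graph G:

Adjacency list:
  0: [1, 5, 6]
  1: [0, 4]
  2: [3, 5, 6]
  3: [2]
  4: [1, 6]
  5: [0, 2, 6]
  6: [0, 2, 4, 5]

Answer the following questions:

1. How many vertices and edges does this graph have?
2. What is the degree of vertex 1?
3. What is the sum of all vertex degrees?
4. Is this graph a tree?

Count: 7 vertices, 9 edges.
Vertex 1 has neighbors [0, 4], degree = 2.
Handshaking lemma: 2 * 9 = 18.
A tree on 7 vertices has 6 edges. This graph has 9 edges (3 extra). Not a tree.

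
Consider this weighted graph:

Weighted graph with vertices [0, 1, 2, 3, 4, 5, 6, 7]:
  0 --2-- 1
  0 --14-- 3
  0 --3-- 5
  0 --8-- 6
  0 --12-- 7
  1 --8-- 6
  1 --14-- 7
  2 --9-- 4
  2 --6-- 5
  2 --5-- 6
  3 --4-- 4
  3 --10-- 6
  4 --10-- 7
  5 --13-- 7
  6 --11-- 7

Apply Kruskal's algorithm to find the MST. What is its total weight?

Applying Kruskal's algorithm (sort edges by weight, add if no cycle):
  Add (0,1) w=2
  Add (0,5) w=3
  Add (3,4) w=4
  Add (2,6) w=5
  Add (2,5) w=6
  Skip (0,6) w=8 (creates cycle)
  Skip (1,6) w=8 (creates cycle)
  Add (2,4) w=9
  Skip (3,6) w=10 (creates cycle)
  Add (4,7) w=10
  Skip (6,7) w=11 (creates cycle)
  Skip (0,7) w=12 (creates cycle)
  Skip (5,7) w=13 (creates cycle)
  Skip (0,3) w=14 (creates cycle)
  Skip (1,7) w=14 (creates cycle)
MST weight = 39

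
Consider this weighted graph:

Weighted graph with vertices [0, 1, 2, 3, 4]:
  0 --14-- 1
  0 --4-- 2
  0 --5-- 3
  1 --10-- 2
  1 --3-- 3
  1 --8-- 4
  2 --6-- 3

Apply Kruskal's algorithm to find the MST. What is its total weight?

Applying Kruskal's algorithm (sort edges by weight, add if no cycle):
  Add (1,3) w=3
  Add (0,2) w=4
  Add (0,3) w=5
  Skip (2,3) w=6 (creates cycle)
  Add (1,4) w=8
  Skip (1,2) w=10 (creates cycle)
  Skip (0,1) w=14 (creates cycle)
MST weight = 20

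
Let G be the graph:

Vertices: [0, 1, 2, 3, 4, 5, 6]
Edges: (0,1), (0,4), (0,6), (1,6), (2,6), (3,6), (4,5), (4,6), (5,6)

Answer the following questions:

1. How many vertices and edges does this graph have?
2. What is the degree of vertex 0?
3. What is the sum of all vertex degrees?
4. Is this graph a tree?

Count: 7 vertices, 9 edges.
Vertex 0 has neighbors [1, 4, 6], degree = 3.
Handshaking lemma: 2 * 9 = 18.
A tree on 7 vertices has 6 edges. This graph has 9 edges (3 extra). Not a tree.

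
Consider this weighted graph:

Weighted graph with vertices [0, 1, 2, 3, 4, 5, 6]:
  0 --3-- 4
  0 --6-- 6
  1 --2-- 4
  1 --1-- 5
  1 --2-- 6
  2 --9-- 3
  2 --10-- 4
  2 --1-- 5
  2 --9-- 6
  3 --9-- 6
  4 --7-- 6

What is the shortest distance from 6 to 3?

Using Dijkstra's algorithm from vertex 6:
Shortest path: 6 -> 3
Total weight: 9 = 9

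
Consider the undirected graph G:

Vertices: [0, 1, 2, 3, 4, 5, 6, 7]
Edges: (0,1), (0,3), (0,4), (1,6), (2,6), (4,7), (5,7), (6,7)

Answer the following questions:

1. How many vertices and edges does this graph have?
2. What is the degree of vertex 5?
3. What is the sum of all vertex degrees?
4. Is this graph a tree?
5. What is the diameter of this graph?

Count: 8 vertices, 8 edges.
Vertex 5 has neighbors [7], degree = 1.
Handshaking lemma: 2 * 8 = 16.
A tree on 8 vertices has 7 edges. This graph has 8 edges (1 extra). Not a tree.
Diameter (longest shortest path) = 4.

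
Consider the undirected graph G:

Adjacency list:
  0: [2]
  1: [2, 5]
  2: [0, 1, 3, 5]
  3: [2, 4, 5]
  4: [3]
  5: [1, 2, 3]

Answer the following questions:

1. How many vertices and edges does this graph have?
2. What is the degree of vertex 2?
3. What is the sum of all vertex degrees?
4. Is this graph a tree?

Count: 6 vertices, 7 edges.
Vertex 2 has neighbors [0, 1, 3, 5], degree = 4.
Handshaking lemma: 2 * 7 = 14.
A tree on 6 vertices has 5 edges. This graph has 7 edges (2 extra). Not a tree.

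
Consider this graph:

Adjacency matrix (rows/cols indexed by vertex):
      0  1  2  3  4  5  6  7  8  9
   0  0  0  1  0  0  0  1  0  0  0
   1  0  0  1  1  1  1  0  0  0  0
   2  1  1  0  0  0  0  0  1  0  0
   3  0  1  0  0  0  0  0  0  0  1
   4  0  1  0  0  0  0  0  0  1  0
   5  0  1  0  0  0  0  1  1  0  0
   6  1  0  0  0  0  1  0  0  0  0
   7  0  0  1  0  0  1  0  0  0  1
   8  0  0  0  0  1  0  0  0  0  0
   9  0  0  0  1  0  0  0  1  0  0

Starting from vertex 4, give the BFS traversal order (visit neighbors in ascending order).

BFS from vertex 4 (neighbors processed in ascending order):
Visit order: 4, 1, 8, 2, 3, 5, 0, 7, 9, 6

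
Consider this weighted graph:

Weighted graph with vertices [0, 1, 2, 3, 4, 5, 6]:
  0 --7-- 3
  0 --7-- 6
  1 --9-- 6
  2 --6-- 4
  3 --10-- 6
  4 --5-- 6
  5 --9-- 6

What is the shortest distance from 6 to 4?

Using Dijkstra's algorithm from vertex 6:
Shortest path: 6 -> 4
Total weight: 5 = 5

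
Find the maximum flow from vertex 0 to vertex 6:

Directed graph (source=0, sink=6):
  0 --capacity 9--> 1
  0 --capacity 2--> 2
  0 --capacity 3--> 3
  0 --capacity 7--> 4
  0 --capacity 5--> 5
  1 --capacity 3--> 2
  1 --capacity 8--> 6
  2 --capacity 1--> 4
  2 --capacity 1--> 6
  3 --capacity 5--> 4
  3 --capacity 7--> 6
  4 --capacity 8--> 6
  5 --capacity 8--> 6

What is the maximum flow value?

Computing max flow:
  Flow on (0->1): 9/9
  Flow on (0->2): 1/2
  Flow on (0->3): 3/3
  Flow on (0->4): 7/7
  Flow on (0->5): 5/5
  Flow on (1->2): 1/3
  Flow on (1->6): 8/8
  Flow on (2->4): 1/1
  Flow on (2->6): 1/1
  Flow on (3->6): 3/7
  Flow on (4->6): 8/8
  Flow on (5->6): 5/8
Maximum flow = 25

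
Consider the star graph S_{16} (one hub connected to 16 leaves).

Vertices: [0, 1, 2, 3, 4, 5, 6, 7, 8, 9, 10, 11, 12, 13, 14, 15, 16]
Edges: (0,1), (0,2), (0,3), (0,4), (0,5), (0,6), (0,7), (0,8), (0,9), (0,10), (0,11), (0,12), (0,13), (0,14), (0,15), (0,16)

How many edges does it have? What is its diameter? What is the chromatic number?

Star graph S_{16}: the hub connects to all 16 leaves.
Edges = 16.
Diameter = 2 (any leaf to hub is 1, leaf to leaf through hub is 2).
Star graphs are bipartite (hub vs leaves), so chromatic number = 2.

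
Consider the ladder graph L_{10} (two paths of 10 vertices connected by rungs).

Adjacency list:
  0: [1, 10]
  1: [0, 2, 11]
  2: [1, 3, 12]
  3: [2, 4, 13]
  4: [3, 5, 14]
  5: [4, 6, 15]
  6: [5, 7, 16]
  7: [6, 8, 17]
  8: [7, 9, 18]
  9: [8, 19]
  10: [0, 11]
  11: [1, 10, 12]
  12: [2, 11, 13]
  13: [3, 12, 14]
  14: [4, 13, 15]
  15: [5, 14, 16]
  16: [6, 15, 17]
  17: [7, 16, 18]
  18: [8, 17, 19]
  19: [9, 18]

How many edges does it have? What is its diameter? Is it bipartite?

Ladder graph L_{10}: 10 rungs + 2 * (10-1) path edges = 10 + 18 = 28 edges.
Diameter = 10.
Ladder graphs are bipartite (alternating coloring along each path).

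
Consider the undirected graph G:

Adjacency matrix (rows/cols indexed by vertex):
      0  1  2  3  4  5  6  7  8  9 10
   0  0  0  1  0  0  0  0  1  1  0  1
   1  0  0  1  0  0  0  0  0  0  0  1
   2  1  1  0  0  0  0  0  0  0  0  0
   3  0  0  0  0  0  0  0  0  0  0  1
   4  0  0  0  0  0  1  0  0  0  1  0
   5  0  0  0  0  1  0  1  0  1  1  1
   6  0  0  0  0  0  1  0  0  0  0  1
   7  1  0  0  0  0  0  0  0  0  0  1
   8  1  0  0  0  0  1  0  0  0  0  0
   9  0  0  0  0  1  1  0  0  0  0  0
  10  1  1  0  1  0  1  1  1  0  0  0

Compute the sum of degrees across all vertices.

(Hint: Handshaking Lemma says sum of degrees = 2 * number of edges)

Count edges: 15 edges.
By Handshaking Lemma: sum of degrees = 2 * 15 = 30.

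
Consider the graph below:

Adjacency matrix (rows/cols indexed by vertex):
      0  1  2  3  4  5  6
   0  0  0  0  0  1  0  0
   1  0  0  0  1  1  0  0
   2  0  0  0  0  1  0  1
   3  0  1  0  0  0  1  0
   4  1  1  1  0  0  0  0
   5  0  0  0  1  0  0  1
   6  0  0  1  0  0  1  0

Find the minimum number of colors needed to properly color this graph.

The graph has a maximum clique of size 2 (lower bound on chromatic number).
A valid 2-coloring: {0: 1, 1: 1, 2: 1, 3: 0, 4: 0, 5: 1, 6: 0}.
Chromatic number = 2.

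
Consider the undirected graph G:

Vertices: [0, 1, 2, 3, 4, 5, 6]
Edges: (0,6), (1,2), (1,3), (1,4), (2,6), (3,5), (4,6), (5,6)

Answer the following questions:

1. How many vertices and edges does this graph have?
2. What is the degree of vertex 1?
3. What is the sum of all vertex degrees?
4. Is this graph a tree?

Count: 7 vertices, 8 edges.
Vertex 1 has neighbors [2, 3, 4], degree = 3.
Handshaking lemma: 2 * 8 = 16.
A tree on 7 vertices has 6 edges. This graph has 8 edges (2 extra). Not a tree.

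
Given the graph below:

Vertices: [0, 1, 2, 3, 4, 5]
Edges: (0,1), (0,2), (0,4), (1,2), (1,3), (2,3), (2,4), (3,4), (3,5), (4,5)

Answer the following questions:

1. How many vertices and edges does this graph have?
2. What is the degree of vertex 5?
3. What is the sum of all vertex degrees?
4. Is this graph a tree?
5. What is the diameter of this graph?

Count: 6 vertices, 10 edges.
Vertex 5 has neighbors [3, 4], degree = 2.
Handshaking lemma: 2 * 10 = 20.
A tree on 6 vertices has 5 edges. This graph has 10 edges (5 extra). Not a tree.
Diameter (longest shortest path) = 2.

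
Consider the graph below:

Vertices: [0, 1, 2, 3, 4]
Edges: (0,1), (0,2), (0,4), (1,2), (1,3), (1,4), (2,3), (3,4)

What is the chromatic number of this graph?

The graph has a maximum clique of size 3 (lower bound on chromatic number).
A valid 3-coloring: {0: 1, 1: 0, 2: 2, 3: 1, 4: 2}.
Chromatic number = 3.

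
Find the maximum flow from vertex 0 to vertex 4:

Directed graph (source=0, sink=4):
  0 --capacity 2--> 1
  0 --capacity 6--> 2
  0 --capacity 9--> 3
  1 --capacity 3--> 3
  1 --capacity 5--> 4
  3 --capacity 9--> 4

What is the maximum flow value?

Computing max flow:
  Flow on (0->1): 2/2
  Flow on (0->3): 9/9
  Flow on (1->4): 2/5
  Flow on (3->4): 9/9
Maximum flow = 11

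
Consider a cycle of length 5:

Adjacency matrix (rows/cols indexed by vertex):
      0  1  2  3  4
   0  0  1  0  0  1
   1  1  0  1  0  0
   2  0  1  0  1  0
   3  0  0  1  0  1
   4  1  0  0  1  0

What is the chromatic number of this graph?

This is an odd cycle (C_5). Odd cycles are not bipartite (any 2-coloring forces two adjacent vertices to match), and 3 colors suffice.
Chromatic number = 3.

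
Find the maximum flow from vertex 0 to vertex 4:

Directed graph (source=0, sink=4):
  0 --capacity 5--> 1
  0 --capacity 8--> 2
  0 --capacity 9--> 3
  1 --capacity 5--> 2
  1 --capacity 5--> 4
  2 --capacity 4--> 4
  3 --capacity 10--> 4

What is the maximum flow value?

Computing max flow:
  Flow on (0->1): 5/5
  Flow on (0->2): 4/8
  Flow on (0->3): 9/9
  Flow on (1->4): 5/5
  Flow on (2->4): 4/4
  Flow on (3->4): 9/10
Maximum flow = 18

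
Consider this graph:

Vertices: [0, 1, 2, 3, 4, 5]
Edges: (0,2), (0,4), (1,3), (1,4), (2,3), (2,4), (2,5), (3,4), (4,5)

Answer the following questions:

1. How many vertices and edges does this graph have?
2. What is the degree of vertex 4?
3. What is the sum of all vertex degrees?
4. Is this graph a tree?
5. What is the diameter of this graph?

Count: 6 vertices, 9 edges.
Vertex 4 has neighbors [0, 1, 2, 3, 5], degree = 5.
Handshaking lemma: 2 * 9 = 18.
A tree on 6 vertices has 5 edges. This graph has 9 edges (4 extra). Not a tree.
Diameter (longest shortest path) = 2.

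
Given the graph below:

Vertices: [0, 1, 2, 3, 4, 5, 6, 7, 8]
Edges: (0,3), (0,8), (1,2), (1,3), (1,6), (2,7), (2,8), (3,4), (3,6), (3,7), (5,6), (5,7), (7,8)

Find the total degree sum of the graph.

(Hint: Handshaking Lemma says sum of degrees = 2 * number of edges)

Count edges: 13 edges.
By Handshaking Lemma: sum of degrees = 2 * 13 = 26.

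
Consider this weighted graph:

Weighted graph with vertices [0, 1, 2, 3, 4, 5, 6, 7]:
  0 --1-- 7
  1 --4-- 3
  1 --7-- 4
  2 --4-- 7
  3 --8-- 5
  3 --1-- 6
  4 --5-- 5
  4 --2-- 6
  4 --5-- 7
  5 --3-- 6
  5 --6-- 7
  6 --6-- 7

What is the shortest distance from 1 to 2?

Using Dijkstra's algorithm from vertex 1:
Shortest path: 1 -> 3 -> 6 -> 7 -> 2
Total weight: 4 + 1 + 6 + 4 = 15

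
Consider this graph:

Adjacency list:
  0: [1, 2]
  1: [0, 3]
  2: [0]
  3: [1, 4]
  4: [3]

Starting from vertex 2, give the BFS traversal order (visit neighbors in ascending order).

BFS from vertex 2 (neighbors processed in ascending order):
Visit order: 2, 0, 1, 3, 4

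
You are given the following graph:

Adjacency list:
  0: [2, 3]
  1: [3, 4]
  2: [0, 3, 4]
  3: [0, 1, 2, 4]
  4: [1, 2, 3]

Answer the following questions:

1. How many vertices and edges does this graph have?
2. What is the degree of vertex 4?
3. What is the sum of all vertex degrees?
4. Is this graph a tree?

Count: 5 vertices, 7 edges.
Vertex 4 has neighbors [1, 2, 3], degree = 3.
Handshaking lemma: 2 * 7 = 14.
A tree on 5 vertices has 4 edges. This graph has 7 edges (3 extra). Not a tree.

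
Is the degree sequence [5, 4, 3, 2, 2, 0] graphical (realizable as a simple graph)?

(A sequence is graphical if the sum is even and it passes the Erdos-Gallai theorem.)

Sum of degrees = 16. Sum is even but fails Erdos-Gallai. The sequence is NOT graphical.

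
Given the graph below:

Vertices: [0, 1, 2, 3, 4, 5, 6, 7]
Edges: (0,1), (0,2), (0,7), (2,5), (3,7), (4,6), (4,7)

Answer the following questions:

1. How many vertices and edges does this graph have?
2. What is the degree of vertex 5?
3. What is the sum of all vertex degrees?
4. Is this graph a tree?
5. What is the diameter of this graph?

Count: 8 vertices, 7 edges.
Vertex 5 has neighbors [2], degree = 1.
Handshaking lemma: 2 * 7 = 14.
A graph is a tree iff it is connected and has exactly n-1 edges. This graph is connected (all 8 vertices in one component) and has 8-1 = 7 edges. It is a tree.
Diameter (longest shortest path) = 5.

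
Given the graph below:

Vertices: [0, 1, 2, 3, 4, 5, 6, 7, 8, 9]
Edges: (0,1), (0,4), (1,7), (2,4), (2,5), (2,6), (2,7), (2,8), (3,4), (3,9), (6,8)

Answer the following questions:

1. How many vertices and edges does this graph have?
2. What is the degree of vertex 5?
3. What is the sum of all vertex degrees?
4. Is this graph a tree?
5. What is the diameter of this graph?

Count: 10 vertices, 11 edges.
Vertex 5 has neighbors [2], degree = 1.
Handshaking lemma: 2 * 11 = 22.
A tree on 10 vertices has 9 edges. This graph has 11 edges (2 extra). Not a tree.
Diameter (longest shortest path) = 4.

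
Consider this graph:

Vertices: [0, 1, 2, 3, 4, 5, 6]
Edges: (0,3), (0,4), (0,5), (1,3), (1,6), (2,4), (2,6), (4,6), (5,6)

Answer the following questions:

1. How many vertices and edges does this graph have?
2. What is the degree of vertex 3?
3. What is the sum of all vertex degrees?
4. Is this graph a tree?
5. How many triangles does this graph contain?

Count: 7 vertices, 9 edges.
Vertex 3 has neighbors [0, 1], degree = 2.
Handshaking lemma: 2 * 9 = 18.
A tree on 7 vertices has 6 edges. This graph has 9 edges (3 extra). Not a tree.
Number of triangles = 1.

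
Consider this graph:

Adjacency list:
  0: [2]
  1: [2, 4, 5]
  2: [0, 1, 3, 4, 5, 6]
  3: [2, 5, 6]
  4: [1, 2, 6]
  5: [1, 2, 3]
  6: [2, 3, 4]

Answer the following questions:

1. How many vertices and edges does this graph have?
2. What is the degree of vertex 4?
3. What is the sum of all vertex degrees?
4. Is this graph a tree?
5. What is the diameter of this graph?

Count: 7 vertices, 11 edges.
Vertex 4 has neighbors [1, 2, 6], degree = 3.
Handshaking lemma: 2 * 11 = 22.
A tree on 7 vertices has 6 edges. This graph has 11 edges (5 extra). Not a tree.
Diameter (longest shortest path) = 2.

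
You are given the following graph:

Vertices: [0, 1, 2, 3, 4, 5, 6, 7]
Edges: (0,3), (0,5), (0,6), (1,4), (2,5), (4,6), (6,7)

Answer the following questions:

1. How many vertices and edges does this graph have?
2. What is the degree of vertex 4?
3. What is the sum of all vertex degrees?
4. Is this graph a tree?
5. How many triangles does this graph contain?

Count: 8 vertices, 7 edges.
Vertex 4 has neighbors [1, 6], degree = 2.
Handshaking lemma: 2 * 7 = 14.
A graph is a tree iff it is connected and has exactly n-1 edges. This graph is connected (all 8 vertices in one component) and has 8-1 = 7 edges. It is a tree.
Number of triangles = 0.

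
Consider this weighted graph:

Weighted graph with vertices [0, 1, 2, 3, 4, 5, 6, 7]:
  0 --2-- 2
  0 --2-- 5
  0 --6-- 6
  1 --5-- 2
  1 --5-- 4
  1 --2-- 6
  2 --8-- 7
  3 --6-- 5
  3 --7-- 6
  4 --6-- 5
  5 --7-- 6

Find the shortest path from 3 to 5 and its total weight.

Using Dijkstra's algorithm from vertex 3:
Shortest path: 3 -> 5
Total weight: 6 = 6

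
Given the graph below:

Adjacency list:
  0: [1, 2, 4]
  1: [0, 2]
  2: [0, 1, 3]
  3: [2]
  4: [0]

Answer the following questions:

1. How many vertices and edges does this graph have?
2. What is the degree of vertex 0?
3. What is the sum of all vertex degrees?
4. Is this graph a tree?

Count: 5 vertices, 5 edges.
Vertex 0 has neighbors [1, 2, 4], degree = 3.
Handshaking lemma: 2 * 5 = 10.
A tree on 5 vertices has 4 edges. This graph has 5 edges (1 extra). Not a tree.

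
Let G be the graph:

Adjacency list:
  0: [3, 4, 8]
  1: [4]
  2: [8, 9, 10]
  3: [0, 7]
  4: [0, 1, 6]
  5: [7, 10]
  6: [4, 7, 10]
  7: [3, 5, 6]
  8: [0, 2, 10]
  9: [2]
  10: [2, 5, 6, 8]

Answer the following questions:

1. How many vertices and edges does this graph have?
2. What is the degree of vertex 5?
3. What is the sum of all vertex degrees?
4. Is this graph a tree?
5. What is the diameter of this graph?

Count: 11 vertices, 14 edges.
Vertex 5 has neighbors [7, 10], degree = 2.
Handshaking lemma: 2 * 14 = 28.
A tree on 11 vertices has 10 edges. This graph has 14 edges (4 extra). Not a tree.
Diameter (longest shortest path) = 5.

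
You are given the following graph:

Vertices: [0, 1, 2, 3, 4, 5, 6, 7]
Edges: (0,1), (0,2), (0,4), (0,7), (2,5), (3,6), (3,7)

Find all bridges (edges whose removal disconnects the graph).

A bridge is an edge whose removal increases the number of connected components.
Bridges found: (0,1), (0,2), (0,4), (0,7), (2,5), (3,6), (3,7)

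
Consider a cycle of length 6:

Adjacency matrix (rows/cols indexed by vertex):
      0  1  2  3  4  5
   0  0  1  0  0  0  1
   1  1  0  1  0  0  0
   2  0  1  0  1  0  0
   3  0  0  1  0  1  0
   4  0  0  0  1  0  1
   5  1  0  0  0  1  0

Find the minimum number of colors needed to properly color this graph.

This is an even cycle (C_6). Even cycles are bipartite.
Chromatic number = 2.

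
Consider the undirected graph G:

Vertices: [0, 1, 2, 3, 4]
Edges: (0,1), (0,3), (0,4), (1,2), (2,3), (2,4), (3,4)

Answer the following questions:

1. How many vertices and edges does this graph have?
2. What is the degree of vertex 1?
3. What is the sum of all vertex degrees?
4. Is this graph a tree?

Count: 5 vertices, 7 edges.
Vertex 1 has neighbors [0, 2], degree = 2.
Handshaking lemma: 2 * 7 = 14.
A tree on 5 vertices has 4 edges. This graph has 7 edges (3 extra). Not a tree.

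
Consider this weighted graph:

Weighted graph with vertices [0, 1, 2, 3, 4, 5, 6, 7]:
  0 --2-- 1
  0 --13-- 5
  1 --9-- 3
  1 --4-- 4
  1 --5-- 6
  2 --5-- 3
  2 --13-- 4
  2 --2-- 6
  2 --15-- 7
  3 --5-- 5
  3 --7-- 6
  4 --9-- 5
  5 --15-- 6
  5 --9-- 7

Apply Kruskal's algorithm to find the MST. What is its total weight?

Applying Kruskal's algorithm (sort edges by weight, add if no cycle):
  Add (0,1) w=2
  Add (2,6) w=2
  Add (1,4) w=4
  Add (1,6) w=5
  Add (2,3) w=5
  Add (3,5) w=5
  Skip (3,6) w=7 (creates cycle)
  Skip (1,3) w=9 (creates cycle)
  Skip (4,5) w=9 (creates cycle)
  Add (5,7) w=9
  Skip (0,5) w=13 (creates cycle)
  Skip (2,4) w=13 (creates cycle)
  Skip (2,7) w=15 (creates cycle)
  Skip (5,6) w=15 (creates cycle)
MST weight = 32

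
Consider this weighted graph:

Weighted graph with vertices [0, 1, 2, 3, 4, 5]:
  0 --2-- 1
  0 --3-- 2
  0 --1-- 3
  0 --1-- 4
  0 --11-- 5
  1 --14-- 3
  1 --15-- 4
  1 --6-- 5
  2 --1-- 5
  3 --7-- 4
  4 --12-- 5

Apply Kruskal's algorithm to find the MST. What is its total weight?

Applying Kruskal's algorithm (sort edges by weight, add if no cycle):
  Add (0,3) w=1
  Add (0,4) w=1
  Add (2,5) w=1
  Add (0,1) w=2
  Add (0,2) w=3
  Skip (1,5) w=6 (creates cycle)
  Skip (3,4) w=7 (creates cycle)
  Skip (0,5) w=11 (creates cycle)
  Skip (4,5) w=12 (creates cycle)
  Skip (1,3) w=14 (creates cycle)
  Skip (1,4) w=15 (creates cycle)
MST weight = 8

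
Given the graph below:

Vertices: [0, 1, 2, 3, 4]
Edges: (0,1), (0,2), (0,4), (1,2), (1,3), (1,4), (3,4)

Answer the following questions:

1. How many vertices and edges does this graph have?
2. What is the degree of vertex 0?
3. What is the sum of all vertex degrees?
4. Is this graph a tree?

Count: 5 vertices, 7 edges.
Vertex 0 has neighbors [1, 2, 4], degree = 3.
Handshaking lemma: 2 * 7 = 14.
A tree on 5 vertices has 4 edges. This graph has 7 edges (3 extra). Not a tree.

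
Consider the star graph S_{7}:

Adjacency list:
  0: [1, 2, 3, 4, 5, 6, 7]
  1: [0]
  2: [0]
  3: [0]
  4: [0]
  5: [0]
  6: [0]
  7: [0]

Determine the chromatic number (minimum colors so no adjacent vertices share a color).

S_{7} has one hub adjacent to 7 leaves; leaves are pairwise non-adjacent.
Color the hub 0 and every leaf 1.
Chromatic number = 2.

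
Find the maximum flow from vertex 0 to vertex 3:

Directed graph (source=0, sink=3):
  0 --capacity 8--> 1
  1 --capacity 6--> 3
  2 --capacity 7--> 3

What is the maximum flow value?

Computing max flow:
  Flow on (0->1): 6/8
  Flow on (1->3): 6/6
Maximum flow = 6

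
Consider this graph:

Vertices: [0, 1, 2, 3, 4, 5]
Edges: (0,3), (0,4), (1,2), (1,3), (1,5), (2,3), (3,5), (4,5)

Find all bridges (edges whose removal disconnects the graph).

No bridges found. The graph is 2-edge-connected (no single edge removal disconnects it).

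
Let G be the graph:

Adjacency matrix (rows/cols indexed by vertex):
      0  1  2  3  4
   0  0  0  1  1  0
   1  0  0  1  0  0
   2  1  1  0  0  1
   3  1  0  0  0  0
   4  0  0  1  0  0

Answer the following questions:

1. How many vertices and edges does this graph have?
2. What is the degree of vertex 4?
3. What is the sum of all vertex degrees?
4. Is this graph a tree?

Count: 5 vertices, 4 edges.
Vertex 4 has neighbors [2], degree = 1.
Handshaking lemma: 2 * 4 = 8.
A graph is a tree iff it is connected and has exactly n-1 edges. This graph is connected (all 5 vertices in one component) and has 5-1 = 4 edges. It is a tree.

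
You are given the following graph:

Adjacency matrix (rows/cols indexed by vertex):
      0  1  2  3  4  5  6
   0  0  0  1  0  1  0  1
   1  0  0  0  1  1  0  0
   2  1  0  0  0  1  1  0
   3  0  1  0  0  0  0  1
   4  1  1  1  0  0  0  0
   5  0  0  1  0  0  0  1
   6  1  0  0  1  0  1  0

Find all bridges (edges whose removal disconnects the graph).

No bridges found. The graph is 2-edge-connected (no single edge removal disconnects it).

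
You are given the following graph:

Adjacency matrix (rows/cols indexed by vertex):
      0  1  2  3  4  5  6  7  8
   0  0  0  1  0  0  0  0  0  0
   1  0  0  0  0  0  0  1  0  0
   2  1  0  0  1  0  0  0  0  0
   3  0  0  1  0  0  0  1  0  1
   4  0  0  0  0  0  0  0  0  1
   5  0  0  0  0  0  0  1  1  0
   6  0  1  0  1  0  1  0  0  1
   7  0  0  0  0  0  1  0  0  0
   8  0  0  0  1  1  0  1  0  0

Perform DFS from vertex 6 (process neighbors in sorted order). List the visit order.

DFS from vertex 6 (neighbors processed in ascending order):
Visit order: 6, 1, 3, 2, 0, 8, 4, 5, 7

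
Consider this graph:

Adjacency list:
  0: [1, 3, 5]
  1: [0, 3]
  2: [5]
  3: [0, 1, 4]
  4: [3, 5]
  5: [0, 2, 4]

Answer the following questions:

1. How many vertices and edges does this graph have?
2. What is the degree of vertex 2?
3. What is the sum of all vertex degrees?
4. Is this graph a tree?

Count: 6 vertices, 7 edges.
Vertex 2 has neighbors [5], degree = 1.
Handshaking lemma: 2 * 7 = 14.
A tree on 6 vertices has 5 edges. This graph has 7 edges (2 extra). Not a tree.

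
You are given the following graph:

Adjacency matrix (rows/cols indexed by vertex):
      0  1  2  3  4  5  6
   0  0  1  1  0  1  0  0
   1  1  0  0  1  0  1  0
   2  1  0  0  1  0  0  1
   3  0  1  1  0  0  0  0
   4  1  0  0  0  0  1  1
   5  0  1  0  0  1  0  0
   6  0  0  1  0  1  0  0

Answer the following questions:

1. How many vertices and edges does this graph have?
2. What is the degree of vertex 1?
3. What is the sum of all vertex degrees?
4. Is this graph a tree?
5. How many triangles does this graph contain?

Count: 7 vertices, 9 edges.
Vertex 1 has neighbors [0, 3, 5], degree = 3.
Handshaking lemma: 2 * 9 = 18.
A tree on 7 vertices has 6 edges. This graph has 9 edges (3 extra). Not a tree.
Number of triangles = 0.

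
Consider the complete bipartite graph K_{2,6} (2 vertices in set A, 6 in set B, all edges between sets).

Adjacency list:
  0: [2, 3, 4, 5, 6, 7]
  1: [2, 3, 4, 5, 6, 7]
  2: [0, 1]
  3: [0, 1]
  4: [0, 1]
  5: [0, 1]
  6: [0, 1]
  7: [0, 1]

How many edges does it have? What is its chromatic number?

K_{2,6} has 2 * 6 = 12 edges.
Bipartite graphs have chromatic number 2 (color each partition differently).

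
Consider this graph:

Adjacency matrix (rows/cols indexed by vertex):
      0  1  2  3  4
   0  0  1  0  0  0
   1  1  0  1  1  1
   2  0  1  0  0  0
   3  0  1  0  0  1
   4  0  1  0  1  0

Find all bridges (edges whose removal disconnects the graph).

A bridge is an edge whose removal increases the number of connected components.
Bridges found: (0,1), (1,2)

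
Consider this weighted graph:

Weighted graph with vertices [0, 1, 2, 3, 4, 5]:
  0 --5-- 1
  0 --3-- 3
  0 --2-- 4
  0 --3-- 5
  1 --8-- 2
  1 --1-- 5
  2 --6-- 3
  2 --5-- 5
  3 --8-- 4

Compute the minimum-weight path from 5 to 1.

Using Dijkstra's algorithm from vertex 5:
Shortest path: 5 -> 1
Total weight: 1 = 1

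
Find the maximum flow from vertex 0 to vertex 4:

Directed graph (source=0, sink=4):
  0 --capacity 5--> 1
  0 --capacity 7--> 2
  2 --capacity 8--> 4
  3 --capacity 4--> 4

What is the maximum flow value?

Computing max flow:
  Flow on (0->2): 7/7
  Flow on (2->4): 7/8
Maximum flow = 7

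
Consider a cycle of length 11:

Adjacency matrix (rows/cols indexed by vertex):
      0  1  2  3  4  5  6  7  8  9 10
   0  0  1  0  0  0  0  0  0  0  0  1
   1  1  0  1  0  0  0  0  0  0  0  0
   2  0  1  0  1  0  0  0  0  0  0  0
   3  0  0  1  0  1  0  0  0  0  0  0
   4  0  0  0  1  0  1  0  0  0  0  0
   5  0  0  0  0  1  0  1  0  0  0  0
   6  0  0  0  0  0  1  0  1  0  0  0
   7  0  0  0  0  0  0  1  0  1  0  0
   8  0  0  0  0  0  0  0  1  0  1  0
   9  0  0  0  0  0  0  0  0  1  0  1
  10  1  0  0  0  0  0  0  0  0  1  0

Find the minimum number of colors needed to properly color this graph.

This is an odd cycle (C_11). Odd cycles are not bipartite (any 2-coloring forces two adjacent vertices to match), and 3 colors suffice.
Chromatic number = 3.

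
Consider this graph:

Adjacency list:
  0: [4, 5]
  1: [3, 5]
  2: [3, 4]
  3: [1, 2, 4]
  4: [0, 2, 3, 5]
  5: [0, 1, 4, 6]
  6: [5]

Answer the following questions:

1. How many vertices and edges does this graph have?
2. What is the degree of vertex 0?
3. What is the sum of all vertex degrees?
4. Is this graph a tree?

Count: 7 vertices, 9 edges.
Vertex 0 has neighbors [4, 5], degree = 2.
Handshaking lemma: 2 * 9 = 18.
A tree on 7 vertices has 6 edges. This graph has 9 edges (3 extra). Not a tree.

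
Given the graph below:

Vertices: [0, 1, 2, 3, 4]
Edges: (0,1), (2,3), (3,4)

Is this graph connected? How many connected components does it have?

Checking connectivity: the graph has 2 connected component(s).
Components: [[0, 1], [2, 3, 4]]. The graph is NOT connected.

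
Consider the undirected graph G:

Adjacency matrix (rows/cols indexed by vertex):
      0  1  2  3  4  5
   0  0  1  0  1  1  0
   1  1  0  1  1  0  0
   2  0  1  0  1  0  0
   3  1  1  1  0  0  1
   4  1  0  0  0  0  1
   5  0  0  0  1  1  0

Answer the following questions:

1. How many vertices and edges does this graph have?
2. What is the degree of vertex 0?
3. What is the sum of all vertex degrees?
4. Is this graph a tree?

Count: 6 vertices, 8 edges.
Vertex 0 has neighbors [1, 3, 4], degree = 3.
Handshaking lemma: 2 * 8 = 16.
A tree on 6 vertices has 5 edges. This graph has 8 edges (3 extra). Not a tree.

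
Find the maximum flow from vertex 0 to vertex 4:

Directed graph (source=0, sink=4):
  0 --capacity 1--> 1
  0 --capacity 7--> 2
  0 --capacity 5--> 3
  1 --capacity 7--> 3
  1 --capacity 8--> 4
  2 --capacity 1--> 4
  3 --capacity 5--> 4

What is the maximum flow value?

Computing max flow:
  Flow on (0->1): 1/1
  Flow on (0->2): 1/7
  Flow on (0->3): 5/5
  Flow on (1->4): 1/8
  Flow on (2->4): 1/1
  Flow on (3->4): 5/5
Maximum flow = 7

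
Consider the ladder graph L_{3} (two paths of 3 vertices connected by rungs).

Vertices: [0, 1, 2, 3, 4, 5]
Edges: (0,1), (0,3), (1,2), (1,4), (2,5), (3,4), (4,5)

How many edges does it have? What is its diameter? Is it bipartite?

Ladder graph L_{3}: 3 rungs + 2 * (3-1) path edges = 3 + 4 = 7 edges.
Diameter = 3.
Ladder graphs are bipartite (alternating coloring along each path).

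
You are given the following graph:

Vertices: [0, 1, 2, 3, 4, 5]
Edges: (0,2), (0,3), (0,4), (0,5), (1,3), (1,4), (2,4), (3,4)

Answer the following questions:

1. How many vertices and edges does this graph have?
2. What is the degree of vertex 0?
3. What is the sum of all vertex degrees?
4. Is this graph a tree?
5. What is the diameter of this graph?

Count: 6 vertices, 8 edges.
Vertex 0 has neighbors [2, 3, 4, 5], degree = 4.
Handshaking lemma: 2 * 8 = 16.
A tree on 6 vertices has 5 edges. This graph has 8 edges (3 extra). Not a tree.
Diameter (longest shortest path) = 3.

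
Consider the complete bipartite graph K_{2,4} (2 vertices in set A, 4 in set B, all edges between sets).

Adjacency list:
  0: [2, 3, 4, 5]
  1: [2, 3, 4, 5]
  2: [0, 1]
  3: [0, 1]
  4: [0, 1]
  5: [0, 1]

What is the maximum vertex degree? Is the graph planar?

Set-A vertices have degree 4; set-B vertices have degree 2. Maximum degree = max(2,4) = 4.
min(2,4) <= 2, so K_{2,4} avoids a K_{3,3} subdivision and is planar.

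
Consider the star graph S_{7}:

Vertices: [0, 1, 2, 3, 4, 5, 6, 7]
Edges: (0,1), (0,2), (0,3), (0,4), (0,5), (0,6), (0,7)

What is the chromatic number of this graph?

S_{7} has one hub adjacent to 7 leaves; leaves are pairwise non-adjacent.
Color the hub 0 and every leaf 1.
Chromatic number = 2.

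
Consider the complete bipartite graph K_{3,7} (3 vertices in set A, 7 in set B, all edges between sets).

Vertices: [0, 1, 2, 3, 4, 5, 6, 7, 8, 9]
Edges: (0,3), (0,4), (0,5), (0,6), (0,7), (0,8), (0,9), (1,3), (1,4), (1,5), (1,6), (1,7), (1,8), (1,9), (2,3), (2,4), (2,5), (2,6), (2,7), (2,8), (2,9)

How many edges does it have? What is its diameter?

K_{3,7} has 3 * 7 = 21 edges.
Any vertex reaches any opposite-side vertex in 1 step; same-side vertices reach in 2 steps via any opposite-side vertex.
Diameter = 2.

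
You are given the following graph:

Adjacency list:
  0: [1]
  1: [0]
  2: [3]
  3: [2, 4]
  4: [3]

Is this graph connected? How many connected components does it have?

Checking connectivity: the graph has 2 connected component(s).
Components: [[0, 1], [2, 3, 4]]. The graph is NOT connected.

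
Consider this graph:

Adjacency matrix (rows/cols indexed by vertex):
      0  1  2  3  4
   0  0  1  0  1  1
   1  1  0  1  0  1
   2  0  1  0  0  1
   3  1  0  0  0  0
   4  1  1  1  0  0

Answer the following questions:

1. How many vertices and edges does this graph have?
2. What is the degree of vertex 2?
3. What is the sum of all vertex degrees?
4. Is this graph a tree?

Count: 5 vertices, 6 edges.
Vertex 2 has neighbors [1, 4], degree = 2.
Handshaking lemma: 2 * 6 = 12.
A tree on 5 vertices has 4 edges. This graph has 6 edges (2 extra). Not a tree.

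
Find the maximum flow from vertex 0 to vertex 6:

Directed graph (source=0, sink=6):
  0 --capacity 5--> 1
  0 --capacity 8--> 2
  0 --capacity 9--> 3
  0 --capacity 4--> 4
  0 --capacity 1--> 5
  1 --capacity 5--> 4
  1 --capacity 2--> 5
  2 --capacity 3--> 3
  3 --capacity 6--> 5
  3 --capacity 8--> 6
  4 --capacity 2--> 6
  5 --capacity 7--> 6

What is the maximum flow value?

Computing max flow:
  Flow on (0->1): 2/5
  Flow on (0->2): 3/8
  Flow on (0->3): 9/9
  Flow on (0->4): 2/4
  Flow on (0->5): 1/1
  Flow on (1->5): 2/2
  Flow on (2->3): 3/3
  Flow on (3->5): 4/6
  Flow on (3->6): 8/8
  Flow on (4->6): 2/2
  Flow on (5->6): 7/7
Maximum flow = 17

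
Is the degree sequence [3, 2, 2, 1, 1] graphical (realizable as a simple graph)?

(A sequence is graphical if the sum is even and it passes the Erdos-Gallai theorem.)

Sum of degrees = 9. Sum is odd, so the sequence is NOT graphical.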